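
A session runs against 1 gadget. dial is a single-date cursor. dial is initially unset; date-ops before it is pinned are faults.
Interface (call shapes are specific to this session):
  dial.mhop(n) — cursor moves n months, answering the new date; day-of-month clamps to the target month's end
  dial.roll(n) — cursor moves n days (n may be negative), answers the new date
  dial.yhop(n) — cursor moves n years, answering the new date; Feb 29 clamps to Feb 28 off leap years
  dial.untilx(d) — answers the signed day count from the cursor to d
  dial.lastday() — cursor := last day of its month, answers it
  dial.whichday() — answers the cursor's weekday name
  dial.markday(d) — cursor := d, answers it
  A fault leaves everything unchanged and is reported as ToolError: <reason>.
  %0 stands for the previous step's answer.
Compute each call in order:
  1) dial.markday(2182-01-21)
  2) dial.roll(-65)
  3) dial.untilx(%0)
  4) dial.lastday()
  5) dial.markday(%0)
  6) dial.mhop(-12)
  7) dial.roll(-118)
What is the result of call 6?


CALL markday[d: 2182-01-21]
RET  2182-01-21
CALL roll[n: -65]
RET  2181-11-17
CALL untilx[d: %0]
RET  0
CALL lastday[]
RET  2181-11-30
CALL markday[d: %0]
RET  2181-11-30
CALL mhop[n: -12]
RET  2180-11-30
CALL roll[n: -118]
RET  2180-08-04

Answer: 2180-11-30


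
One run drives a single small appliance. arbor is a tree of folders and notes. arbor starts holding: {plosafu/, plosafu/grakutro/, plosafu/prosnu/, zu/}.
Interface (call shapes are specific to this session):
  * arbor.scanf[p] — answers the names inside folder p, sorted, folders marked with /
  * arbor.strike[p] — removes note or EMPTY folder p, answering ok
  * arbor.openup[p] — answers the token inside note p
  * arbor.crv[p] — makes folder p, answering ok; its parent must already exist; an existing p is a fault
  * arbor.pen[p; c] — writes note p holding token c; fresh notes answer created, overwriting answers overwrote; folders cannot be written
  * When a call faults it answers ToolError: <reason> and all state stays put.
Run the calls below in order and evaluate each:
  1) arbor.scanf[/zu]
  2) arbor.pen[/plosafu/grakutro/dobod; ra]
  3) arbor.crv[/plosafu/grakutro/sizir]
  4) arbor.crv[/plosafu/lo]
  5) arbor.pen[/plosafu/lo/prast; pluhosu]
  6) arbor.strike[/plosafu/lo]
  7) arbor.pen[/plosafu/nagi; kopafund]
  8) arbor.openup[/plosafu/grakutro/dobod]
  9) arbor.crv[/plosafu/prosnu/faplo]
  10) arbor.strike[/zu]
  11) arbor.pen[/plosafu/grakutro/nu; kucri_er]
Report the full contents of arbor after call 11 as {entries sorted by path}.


> arbor.scanf p=/zu
  []
> arbor.pen p=/plosafu/grakutro/dobod c=ra
  created
> arbor.crv p=/plosafu/grakutro/sizir
  ok
> arbor.crv p=/plosafu/lo
  ok
> arbor.pen p=/plosafu/lo/prast c=pluhosu
  created
> arbor.strike p=/plosafu/lo
  ToolError: not empty
> arbor.pen p=/plosafu/nagi c=kopafund
  created
> arbor.openup p=/plosafu/grakutro/dobod
  ra
> arbor.crv p=/plosafu/prosnu/faplo
  ok
> arbor.strike p=/zu
  ok
> arbor.pen p=/plosafu/grakutro/nu c=kucri_er
  created

Answer: {plosafu/, plosafu/grakutro/, plosafu/grakutro/dobod=ra, plosafu/grakutro/nu=kucri_er, plosafu/grakutro/sizir/, plosafu/lo/, plosafu/lo/prast=pluhosu, plosafu/nagi=kopafund, plosafu/prosnu/, plosafu/prosnu/faplo/}


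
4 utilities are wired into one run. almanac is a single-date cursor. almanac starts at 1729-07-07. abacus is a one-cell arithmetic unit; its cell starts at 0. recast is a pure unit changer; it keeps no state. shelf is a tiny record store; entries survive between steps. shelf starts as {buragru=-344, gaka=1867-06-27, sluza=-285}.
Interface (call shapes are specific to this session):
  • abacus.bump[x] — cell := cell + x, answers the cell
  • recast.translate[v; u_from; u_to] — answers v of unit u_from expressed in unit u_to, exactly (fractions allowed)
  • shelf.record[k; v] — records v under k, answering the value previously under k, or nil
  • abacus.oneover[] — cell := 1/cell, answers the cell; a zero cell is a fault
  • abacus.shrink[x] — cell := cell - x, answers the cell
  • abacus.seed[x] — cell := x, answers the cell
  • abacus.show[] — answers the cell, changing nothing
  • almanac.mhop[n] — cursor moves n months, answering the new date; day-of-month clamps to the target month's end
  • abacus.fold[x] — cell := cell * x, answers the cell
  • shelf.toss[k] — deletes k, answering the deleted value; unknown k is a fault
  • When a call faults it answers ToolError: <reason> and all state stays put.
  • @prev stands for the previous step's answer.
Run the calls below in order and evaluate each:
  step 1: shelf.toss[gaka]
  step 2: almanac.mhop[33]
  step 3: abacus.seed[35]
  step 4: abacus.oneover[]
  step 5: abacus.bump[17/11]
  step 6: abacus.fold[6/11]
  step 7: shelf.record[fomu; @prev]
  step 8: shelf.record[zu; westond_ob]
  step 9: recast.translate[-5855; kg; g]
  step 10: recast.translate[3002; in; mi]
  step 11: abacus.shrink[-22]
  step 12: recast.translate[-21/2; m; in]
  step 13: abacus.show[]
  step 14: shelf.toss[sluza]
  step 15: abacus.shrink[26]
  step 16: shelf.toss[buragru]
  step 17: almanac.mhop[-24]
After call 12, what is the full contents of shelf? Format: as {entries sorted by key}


Answer: {buragru=-344, fomu=3636/4235, sluza=-285, zu=westond_ob}

Derivation:
>> shelf.toss(k='gaka')
<< 1867-06-27
>> almanac.mhop(n='33')
<< 1732-04-07
>> abacus.seed(x='35')
<< 35
>> abacus.oneover()
<< 1/35
>> abacus.bump(x='17/11')
<< 606/385
>> abacus.fold(x='6/11')
<< 3636/4235
>> shelf.record(k='fomu', v='@prev')
<< nil
>> shelf.record(k='zu', v='westond_ob')
<< nil
>> recast.translate(v='-5855', u_from='kg', u_to='g')
<< -5855000
>> recast.translate(v='3002', u_from='in', u_to='mi')
<< 1501/31680
>> abacus.shrink(x='-22')
<< 96806/4235
>> recast.translate(v='-21/2', u_from='m', u_to='in')
<< -52500/127
>> abacus.show()
<< 96806/4235
>> shelf.toss(k='sluza')
<< -285
>> abacus.shrink(x='26')
<< -13304/4235
>> shelf.toss(k='buragru')
<< -344
>> almanac.mhop(n='-24')
<< 1730-04-07


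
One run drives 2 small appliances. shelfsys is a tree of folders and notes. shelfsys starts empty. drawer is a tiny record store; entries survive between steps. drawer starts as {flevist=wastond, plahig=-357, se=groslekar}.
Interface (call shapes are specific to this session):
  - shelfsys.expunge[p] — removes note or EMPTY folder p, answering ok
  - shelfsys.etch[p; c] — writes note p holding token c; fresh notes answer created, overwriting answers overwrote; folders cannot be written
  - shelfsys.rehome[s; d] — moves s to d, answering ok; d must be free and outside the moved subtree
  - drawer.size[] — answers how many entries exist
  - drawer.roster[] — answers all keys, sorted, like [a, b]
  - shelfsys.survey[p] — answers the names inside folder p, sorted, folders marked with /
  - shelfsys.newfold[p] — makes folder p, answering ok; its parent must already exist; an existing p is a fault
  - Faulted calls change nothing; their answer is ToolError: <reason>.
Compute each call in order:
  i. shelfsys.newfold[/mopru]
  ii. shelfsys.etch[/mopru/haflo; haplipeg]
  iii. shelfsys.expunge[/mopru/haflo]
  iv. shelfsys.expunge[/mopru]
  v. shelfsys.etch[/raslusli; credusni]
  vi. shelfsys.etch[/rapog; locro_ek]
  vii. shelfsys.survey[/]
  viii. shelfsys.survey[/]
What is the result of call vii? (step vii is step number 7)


Answer: [rapog, raslusli]

Derivation:
~$ shelfsys.newfold p='/mopru'
= ok
~$ shelfsys.etch p='/mopru/haflo' c='haplipeg'
= created
~$ shelfsys.expunge p='/mopru/haflo'
= ok
~$ shelfsys.expunge p='/mopru'
= ok
~$ shelfsys.etch p='/raslusli' c='credusni'
= created
~$ shelfsys.etch p='/rapog' c='locro_ek'
= created
~$ shelfsys.survey p='/'
= [rapog, raslusli]
~$ shelfsys.survey p='/'
= [rapog, raslusli]


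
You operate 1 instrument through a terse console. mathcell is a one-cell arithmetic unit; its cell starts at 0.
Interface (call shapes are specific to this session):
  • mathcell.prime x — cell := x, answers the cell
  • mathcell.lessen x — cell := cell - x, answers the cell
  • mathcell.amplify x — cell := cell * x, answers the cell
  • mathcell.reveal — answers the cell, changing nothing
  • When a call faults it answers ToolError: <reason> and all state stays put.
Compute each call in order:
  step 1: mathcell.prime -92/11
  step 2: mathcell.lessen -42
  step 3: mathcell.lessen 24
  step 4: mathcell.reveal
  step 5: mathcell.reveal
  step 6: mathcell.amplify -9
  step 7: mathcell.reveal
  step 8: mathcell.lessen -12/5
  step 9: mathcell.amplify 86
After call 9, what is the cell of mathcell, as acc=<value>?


Step: mathcell.prime[-92/11]
Result: -92/11
Step: mathcell.lessen[-42]
Result: 370/11
Step: mathcell.lessen[24]
Result: 106/11
Step: mathcell.reveal[]
Result: 106/11
Step: mathcell.reveal[]
Result: 106/11
Step: mathcell.amplify[-9]
Result: -954/11
Step: mathcell.reveal[]
Result: -954/11
Step: mathcell.lessen[-12/5]
Result: -4638/55
Step: mathcell.amplify[86]
Result: -398868/55

Answer: acc=-398868/55


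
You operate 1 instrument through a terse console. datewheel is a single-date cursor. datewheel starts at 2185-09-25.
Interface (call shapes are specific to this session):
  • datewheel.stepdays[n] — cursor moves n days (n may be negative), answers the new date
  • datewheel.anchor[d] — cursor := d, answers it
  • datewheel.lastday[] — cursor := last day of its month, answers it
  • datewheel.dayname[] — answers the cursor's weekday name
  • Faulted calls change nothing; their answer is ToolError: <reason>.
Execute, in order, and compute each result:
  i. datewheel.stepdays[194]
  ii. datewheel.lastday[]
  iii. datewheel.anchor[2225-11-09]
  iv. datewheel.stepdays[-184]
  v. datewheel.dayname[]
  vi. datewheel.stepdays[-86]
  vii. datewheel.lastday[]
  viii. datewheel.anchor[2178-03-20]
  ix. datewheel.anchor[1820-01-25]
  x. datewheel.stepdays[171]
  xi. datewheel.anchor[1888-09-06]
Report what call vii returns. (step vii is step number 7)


Answer: 2225-02-28

Derivation:
Do: datewheel.stepdays[n=194]
See: 2186-04-07
Do: datewheel.lastday[]
See: 2186-04-30
Do: datewheel.anchor[d=2225-11-09]
See: 2225-11-09
Do: datewheel.stepdays[n=-184]
See: 2225-05-09
Do: datewheel.dayname[]
See: Monday
Do: datewheel.stepdays[n=-86]
See: 2225-02-12
Do: datewheel.lastday[]
See: 2225-02-28
Do: datewheel.anchor[d=2178-03-20]
See: 2178-03-20
Do: datewheel.anchor[d=1820-01-25]
See: 1820-01-25
Do: datewheel.stepdays[n=171]
See: 1820-07-14
Do: datewheel.anchor[d=1888-09-06]
See: 1888-09-06


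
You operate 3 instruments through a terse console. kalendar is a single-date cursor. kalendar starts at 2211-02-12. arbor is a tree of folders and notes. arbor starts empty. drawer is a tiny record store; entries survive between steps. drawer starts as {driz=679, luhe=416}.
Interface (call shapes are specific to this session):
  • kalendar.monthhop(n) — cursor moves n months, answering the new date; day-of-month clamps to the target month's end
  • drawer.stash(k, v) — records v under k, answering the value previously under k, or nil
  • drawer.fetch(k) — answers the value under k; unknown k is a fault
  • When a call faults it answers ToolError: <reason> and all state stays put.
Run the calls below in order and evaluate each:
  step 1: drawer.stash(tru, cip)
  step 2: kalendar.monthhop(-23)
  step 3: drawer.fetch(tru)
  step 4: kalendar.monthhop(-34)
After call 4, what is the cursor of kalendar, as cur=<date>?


Act: stash[k→tru; v→cip]
Obs: nil
Act: monthhop[n→-23]
Obs: 2209-03-12
Act: fetch[k→tru]
Obs: cip
Act: monthhop[n→-34]
Obs: 2206-05-12

Answer: cur=2206-05-12


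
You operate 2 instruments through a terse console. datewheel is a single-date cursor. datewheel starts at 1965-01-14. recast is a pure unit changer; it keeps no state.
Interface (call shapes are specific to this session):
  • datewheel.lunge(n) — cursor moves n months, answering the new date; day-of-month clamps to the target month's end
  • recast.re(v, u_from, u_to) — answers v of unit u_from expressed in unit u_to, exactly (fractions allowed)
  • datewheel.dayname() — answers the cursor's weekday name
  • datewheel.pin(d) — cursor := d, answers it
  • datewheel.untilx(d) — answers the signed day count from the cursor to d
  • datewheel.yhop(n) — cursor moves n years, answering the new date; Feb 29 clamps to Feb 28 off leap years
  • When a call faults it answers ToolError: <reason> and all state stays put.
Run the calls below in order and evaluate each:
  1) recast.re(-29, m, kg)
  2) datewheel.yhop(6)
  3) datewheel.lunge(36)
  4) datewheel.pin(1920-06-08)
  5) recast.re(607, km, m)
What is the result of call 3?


Answer: 1974-01-14

Derivation:
Using re with v=-29, u_from=m, u_to=kg: ToolError: incompatible units.
Using yhop with n=6, which returns 1971-01-14.
Calling lunge with n=36, which returns 1974-01-14.
Calling pin with d=1920-06-08, and observe 1920-06-08.
Now I run re with v=607, u_from=km, u_to=m, and see 607000.


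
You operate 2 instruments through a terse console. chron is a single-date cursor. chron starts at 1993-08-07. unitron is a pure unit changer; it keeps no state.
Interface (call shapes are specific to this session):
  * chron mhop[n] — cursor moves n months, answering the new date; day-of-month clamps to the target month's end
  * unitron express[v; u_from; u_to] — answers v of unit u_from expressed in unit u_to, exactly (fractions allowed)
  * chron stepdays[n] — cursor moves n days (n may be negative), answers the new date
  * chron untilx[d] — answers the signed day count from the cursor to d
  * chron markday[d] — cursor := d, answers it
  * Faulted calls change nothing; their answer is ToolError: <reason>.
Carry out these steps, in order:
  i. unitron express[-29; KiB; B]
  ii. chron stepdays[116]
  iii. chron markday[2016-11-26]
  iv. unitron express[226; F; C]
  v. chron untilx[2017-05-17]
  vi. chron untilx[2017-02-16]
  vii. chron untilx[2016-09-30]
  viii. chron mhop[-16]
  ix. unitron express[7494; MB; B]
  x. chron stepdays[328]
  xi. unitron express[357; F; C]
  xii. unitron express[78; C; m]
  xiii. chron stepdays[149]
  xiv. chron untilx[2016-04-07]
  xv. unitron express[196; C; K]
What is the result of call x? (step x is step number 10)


! unitron express(v→-29, u_from→KiB, u_to→B) ~> -29696
! chron stepdays(n→116) ~> 1993-12-01
! chron markday(d→2016-11-26) ~> 2016-11-26
! unitron express(v→226, u_from→F, u_to→C) ~> 970/9
! chron untilx(d→2017-05-17) ~> 172
! chron untilx(d→2017-02-16) ~> 82
! chron untilx(d→2016-09-30) ~> -57
! chron mhop(n→-16) ~> 2015-07-26
! unitron express(v→7494, u_from→MB, u_to→B) ~> 7494000000
! chron stepdays(n→328) ~> 2016-06-18
! unitron express(v→357, u_from→F, u_to→C) ~> 1625/9
! unitron express(v→78, u_from→C, u_to→m) ~> ToolError: incompatible units
! chron stepdays(n→149) ~> 2016-11-14
! chron untilx(d→2016-04-07) ~> -221
! unitron express(v→196, u_from→C, u_to→K) ~> 9383/20

Answer: 2016-06-18


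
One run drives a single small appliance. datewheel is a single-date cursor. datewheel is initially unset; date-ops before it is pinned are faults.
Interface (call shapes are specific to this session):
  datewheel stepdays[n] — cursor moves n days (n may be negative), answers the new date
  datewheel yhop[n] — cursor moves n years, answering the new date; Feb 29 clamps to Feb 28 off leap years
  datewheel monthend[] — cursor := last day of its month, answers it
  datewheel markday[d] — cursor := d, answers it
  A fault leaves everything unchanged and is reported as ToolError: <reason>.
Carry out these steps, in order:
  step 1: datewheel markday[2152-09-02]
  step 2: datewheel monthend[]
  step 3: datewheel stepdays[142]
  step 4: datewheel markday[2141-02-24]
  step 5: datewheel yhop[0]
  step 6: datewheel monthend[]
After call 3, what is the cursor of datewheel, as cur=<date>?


Answer: cur=2153-02-19

Derivation:
I use datewheel markday with d→2152-09-02: 2152-09-02.
Using datewheel monthend(), — result: 2152-09-30.
I run datewheel stepdays with n→142, and observe 2153-02-19.
I invoke datewheel markday with d→2141-02-24, — result: 2141-02-24.
Invoking datewheel yhop with n→0, — result: 2141-02-24.
I run datewheel monthend(), and get 2141-02-28.


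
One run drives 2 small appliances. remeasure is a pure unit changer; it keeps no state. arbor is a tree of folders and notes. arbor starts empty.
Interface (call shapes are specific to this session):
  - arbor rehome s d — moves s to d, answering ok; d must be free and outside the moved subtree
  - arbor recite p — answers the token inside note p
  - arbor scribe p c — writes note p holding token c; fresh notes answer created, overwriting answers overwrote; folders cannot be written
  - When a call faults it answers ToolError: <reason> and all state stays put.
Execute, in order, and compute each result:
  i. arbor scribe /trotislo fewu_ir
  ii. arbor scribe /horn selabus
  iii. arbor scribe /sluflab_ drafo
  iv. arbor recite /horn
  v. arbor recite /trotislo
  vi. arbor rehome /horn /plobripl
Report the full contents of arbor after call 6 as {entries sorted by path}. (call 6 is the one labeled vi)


·→ arbor scribe(p→/trotislo, c→fewu_ir)
·← created
·→ arbor scribe(p→/horn, c→selabus)
·← created
·→ arbor scribe(p→/sluflab_, c→drafo)
·← created
·→ arbor recite(p→/horn)
·← selabus
·→ arbor recite(p→/trotislo)
·← fewu_ir
·→ arbor rehome(s→/horn, d→/plobripl)
·← ok

Answer: {plobripl=selabus, sluflab_=drafo, trotislo=fewu_ir}


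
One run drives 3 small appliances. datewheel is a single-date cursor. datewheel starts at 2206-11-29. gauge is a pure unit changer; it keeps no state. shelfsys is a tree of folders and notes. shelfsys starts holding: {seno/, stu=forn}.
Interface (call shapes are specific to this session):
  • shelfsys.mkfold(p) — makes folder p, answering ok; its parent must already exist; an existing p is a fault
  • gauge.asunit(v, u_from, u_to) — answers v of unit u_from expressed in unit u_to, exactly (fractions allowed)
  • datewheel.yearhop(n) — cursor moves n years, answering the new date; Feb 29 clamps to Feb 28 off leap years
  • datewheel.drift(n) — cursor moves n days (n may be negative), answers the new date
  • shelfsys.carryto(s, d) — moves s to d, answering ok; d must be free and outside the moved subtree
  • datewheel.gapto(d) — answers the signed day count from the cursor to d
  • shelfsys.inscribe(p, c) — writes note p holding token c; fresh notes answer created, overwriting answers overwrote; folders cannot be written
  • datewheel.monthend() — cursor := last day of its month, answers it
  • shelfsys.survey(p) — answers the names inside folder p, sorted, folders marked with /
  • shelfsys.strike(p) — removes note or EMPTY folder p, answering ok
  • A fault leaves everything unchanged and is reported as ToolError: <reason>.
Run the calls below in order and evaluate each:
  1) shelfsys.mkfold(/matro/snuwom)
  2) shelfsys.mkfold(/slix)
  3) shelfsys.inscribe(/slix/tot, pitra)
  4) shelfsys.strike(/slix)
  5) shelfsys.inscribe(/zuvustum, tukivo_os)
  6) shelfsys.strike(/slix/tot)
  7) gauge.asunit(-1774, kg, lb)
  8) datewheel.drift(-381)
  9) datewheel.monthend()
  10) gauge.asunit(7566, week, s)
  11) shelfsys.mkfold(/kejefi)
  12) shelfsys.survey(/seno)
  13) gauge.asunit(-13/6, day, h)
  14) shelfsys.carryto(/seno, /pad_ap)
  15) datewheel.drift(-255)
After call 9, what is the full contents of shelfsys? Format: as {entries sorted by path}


% mkfold p: /matro/snuwom
= ToolError: no parent
% mkfold p: /slix
= ok
% inscribe p: /slix/tot c: pitra
= created
% strike p: /slix
= ToolError: not empty
% inscribe p: /zuvustum c: tukivo_os
= created
% strike p: /slix/tot
= ok
% asunit v: -1774 u_from: kg u_to: lb
= -177400000000/45359237
% drift n: -381
= 2205-11-13
% monthend
= 2205-11-30
% asunit v: 7566 u_from: week u_to: s
= 4575916800
% mkfold p: /kejefi
= ok
% survey p: /seno
= []
% asunit v: -13/6 u_from: day u_to: h
= -52
% carryto s: /seno d: /pad_ap
= ok
% drift n: -255
= 2205-03-20

Answer: {seno/, slix/, stu=forn, zuvustum=tukivo_os}


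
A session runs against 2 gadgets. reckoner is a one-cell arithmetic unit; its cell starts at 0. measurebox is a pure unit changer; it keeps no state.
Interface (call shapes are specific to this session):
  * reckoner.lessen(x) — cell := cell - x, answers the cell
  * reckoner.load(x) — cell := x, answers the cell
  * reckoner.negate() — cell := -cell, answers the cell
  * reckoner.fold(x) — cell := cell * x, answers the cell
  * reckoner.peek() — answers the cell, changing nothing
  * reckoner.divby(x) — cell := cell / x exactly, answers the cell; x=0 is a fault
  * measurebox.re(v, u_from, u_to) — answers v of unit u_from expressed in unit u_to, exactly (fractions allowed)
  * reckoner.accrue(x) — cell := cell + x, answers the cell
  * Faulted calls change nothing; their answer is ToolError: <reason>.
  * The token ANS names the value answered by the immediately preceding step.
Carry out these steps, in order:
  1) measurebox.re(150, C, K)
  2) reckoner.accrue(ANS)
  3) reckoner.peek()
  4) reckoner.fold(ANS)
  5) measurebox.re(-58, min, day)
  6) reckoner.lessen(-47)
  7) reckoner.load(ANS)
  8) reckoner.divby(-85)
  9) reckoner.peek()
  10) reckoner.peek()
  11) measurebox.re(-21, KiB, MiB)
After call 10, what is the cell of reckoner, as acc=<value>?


·→ measurebox.re(v=150, u_from=C, u_to=K)
·← 8463/20
·→ reckoner.accrue(x=ANS)
·← 8463/20
·→ reckoner.peek()
·← 8463/20
·→ reckoner.fold(x=ANS)
·← 71622369/400
·→ measurebox.re(v=-58, u_from=min, u_to=day)
·← -29/720
·→ reckoner.lessen(x=-47)
·← 71641169/400
·→ reckoner.load(x=ANS)
·← 71641169/400
·→ reckoner.divby(x=-85)
·← -71641169/34000
·→ reckoner.peek()
·← -71641169/34000
·→ reckoner.peek()
·← -71641169/34000
·→ measurebox.re(v=-21, u_from=KiB, u_to=MiB)
·← -21/1024

Answer: acc=-71641169/34000


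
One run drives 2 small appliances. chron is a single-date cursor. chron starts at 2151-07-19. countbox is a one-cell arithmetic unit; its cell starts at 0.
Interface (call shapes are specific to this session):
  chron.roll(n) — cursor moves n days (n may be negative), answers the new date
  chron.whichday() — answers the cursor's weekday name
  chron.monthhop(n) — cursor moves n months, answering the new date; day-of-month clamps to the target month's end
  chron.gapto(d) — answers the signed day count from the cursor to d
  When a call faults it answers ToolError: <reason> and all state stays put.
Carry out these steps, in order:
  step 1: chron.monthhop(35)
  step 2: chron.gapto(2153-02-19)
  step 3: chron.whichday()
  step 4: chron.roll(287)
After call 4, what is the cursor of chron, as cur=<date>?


Answer: cur=2155-04-02

Derivation:
;; chron.monthhop(n→35) ~> 2154-06-19
;; chron.gapto(d→2153-02-19) ~> -485
;; chron.whichday() ~> Wednesday
;; chron.roll(n→287) ~> 2155-04-02


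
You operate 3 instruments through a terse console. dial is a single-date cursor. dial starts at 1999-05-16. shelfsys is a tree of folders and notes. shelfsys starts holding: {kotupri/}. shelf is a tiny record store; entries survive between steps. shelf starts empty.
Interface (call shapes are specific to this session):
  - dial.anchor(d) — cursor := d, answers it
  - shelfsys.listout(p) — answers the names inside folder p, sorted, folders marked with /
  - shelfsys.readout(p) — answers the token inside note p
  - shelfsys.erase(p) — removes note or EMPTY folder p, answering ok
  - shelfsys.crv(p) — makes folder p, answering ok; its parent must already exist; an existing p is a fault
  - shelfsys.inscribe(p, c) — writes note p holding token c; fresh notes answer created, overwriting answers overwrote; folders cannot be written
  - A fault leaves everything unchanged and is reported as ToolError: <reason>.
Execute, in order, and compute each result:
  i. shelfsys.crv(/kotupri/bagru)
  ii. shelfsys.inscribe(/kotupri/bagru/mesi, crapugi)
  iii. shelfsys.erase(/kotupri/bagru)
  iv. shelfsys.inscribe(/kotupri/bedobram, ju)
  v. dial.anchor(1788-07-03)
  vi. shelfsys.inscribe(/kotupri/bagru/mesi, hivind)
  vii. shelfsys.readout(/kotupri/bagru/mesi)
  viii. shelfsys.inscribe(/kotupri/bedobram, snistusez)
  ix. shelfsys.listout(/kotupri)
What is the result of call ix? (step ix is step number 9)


Answer: [bagru/, bedobram]

Derivation:
# shelfsys.crv(p=/kotupri/bagru) -> ok
# shelfsys.inscribe(p=/kotupri/bagru/mesi, c=crapugi) -> created
# shelfsys.erase(p=/kotupri/bagru) -> ToolError: not empty
# shelfsys.inscribe(p=/kotupri/bedobram, c=ju) -> created
# dial.anchor(d=1788-07-03) -> 1788-07-03
# shelfsys.inscribe(p=/kotupri/bagru/mesi, c=hivind) -> overwrote
# shelfsys.readout(p=/kotupri/bagru/mesi) -> hivind
# shelfsys.inscribe(p=/kotupri/bedobram, c=snistusez) -> overwrote
# shelfsys.listout(p=/kotupri) -> [bagru/, bedobram]


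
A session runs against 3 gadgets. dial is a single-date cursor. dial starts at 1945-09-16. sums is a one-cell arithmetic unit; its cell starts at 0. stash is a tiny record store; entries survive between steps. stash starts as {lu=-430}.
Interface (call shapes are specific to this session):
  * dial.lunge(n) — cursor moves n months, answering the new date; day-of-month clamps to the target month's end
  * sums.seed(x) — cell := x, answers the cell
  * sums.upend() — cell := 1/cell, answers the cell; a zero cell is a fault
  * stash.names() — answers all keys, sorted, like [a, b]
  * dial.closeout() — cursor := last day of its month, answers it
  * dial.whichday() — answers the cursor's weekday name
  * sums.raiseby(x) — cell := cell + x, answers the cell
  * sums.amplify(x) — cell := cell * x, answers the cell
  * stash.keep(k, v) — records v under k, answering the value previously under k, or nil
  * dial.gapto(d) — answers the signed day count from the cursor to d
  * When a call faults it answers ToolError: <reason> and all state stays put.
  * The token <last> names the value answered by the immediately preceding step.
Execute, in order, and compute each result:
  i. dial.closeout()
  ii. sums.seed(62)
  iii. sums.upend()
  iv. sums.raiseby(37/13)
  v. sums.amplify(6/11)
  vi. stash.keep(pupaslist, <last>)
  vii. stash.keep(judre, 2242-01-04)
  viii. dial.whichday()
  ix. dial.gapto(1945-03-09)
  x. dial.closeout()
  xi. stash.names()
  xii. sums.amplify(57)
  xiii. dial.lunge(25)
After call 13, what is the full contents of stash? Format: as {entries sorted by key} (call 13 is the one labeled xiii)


Answer: {judre=2242-01-04, lu=-430, pupaslist=6921/4433}

Derivation:
Using dial.closeout, giving 1945-09-30.
I invoke sums.seed using x=62, → 62.
Now I run sums.upend, and get 1/62.
I run sums.raiseby using x=37/13, giving 2307/806.
Then sums.amplify using x=6/11, and get 6921/4433.
I invoke stash.keep using k=pupaslist, v=<last>, which returns nil.
I invoke stash.keep using k=judre, v=2242-01-04, and get nil.
Now I run dial.whichday, and see Sunday.
I use dial.gapto using d=1945-03-09, and observe -205.
I call dial.closeout(), and observe 1945-09-30.
I call stash.names(), which returns [judre, lu, pupaslist].
Now I run sums.amplify using x=57: 394497/4433.
I use dial.lunge using n=25, — result: 1947-10-30.


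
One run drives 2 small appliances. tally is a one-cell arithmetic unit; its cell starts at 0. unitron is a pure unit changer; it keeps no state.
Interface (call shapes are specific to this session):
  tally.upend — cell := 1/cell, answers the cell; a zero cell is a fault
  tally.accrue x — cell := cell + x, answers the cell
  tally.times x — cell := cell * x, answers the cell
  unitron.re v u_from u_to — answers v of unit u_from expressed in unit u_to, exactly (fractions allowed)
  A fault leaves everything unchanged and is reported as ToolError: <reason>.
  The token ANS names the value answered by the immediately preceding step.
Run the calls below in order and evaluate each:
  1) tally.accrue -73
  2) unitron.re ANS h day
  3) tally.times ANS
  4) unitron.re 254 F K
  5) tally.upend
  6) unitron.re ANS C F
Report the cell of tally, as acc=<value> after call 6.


Answer: acc=24/5329

Derivation:
==> tally.accrue(x→-73)
<== -73
==> unitron.re(v→ANS, u_from→h, u_to→day)
<== -73/24
==> tally.times(x→ANS)
<== 5329/24
==> unitron.re(v→254, u_from→F, u_to→K)
<== 23789/60
==> tally.upend()
<== 24/5329
==> unitron.re(v→ANS, u_from→C, u_to→F)
<== 852856/26645


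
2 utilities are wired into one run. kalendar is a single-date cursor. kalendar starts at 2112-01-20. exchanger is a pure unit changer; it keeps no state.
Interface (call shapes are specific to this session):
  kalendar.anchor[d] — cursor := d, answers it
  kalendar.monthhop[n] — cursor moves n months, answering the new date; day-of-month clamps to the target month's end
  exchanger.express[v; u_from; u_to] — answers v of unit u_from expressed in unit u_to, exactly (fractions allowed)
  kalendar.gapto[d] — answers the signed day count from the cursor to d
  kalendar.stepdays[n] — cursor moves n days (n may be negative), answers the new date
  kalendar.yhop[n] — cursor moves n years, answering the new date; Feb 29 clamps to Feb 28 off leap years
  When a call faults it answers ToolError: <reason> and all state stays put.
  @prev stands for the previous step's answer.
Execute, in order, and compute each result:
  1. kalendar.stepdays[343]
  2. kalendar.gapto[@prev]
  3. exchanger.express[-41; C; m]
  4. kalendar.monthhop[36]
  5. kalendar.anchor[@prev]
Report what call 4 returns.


Answer: 2115-12-28

Derivation:
Step: stepdays[n→343]
Result: 2112-12-28
Step: gapto[d→@prev]
Result: 0
Step: express[v→-41; u_from→C; u_to→m]
Result: ToolError: incompatible units
Step: monthhop[n→36]
Result: 2115-12-28
Step: anchor[d→@prev]
Result: 2115-12-28


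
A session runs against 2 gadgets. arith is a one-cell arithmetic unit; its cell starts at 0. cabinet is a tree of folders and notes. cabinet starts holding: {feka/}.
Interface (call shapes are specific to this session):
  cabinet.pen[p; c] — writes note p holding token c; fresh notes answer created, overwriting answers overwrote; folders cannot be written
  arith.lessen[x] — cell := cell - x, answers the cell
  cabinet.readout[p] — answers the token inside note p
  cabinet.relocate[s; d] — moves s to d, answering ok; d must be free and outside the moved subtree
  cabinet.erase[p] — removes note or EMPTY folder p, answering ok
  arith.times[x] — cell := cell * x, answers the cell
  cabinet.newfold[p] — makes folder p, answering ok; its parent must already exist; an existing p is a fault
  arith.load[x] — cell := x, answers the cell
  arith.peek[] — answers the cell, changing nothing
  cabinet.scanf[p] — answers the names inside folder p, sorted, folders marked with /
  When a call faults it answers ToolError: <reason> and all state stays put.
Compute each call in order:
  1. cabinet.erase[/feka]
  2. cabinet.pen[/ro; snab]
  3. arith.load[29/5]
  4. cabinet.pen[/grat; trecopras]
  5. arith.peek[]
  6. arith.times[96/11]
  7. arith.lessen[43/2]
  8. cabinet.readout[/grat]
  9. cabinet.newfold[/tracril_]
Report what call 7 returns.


Answer: 3203/110

Derivation:
% cabinet.erase p='/feka'
  ok
% cabinet.pen p='/ro' c='snab'
  created
% arith.load x='29/5'
  29/5
% cabinet.pen p='/grat' c='trecopras'
  created
% arith.peek
  29/5
% arith.times x='96/11'
  2784/55
% arith.lessen x='43/2'
  3203/110
% cabinet.readout p='/grat'
  trecopras
% cabinet.newfold p='/tracril_'
  ok


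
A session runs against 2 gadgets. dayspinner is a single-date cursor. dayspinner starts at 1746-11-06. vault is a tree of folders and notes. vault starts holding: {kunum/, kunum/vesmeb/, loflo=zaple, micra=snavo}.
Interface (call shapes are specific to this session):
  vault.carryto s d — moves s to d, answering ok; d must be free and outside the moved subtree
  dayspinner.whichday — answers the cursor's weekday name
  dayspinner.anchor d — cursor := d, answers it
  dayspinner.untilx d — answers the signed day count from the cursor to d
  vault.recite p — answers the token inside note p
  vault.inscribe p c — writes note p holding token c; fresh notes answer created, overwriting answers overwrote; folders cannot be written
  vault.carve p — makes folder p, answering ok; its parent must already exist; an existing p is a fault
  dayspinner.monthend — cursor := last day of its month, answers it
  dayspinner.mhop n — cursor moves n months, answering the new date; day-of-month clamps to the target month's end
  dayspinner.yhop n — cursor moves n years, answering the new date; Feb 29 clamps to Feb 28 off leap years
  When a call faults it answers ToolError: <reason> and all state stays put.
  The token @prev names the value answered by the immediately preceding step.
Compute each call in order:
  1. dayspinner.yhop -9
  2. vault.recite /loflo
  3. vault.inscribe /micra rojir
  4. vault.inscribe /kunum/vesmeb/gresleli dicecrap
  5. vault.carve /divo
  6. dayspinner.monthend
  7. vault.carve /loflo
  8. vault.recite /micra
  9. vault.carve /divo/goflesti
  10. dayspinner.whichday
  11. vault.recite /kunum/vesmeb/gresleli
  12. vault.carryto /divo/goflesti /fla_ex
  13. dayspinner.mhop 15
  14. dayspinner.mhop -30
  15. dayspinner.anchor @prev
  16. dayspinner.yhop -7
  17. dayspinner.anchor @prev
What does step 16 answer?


Answer: 1729-08-28

Derivation:
Then dayspinner.yhop on n→-9, and see 1737-11-06.
Using vault.recite on p→/loflo, and get zaple.
I use vault.inscribe on p→/micra, c→rojir, which returns overwrote.
Invoking vault.inscribe on p→/kunum/vesmeb/gresleli, c→dicecrap, yielding created.
Calling vault.carve on p→/divo, giving ok.
I call dayspinner.monthend(), and see 1737-11-30.
I invoke vault.carve on p→/loflo, and get ToolError: exists.
I try vault.recite on p→/micra, and observe rojir.
Now I run vault.carve on p→/divo/goflesti, and see ok.
I invoke dayspinner.whichday(), giving Saturday.
Next I call vault.recite on p→/kunum/vesmeb/gresleli, — result: dicecrap.
I run vault.carryto on s→/divo/goflesti, d→/fla_ex, which returns ok.
Now I run dayspinner.mhop on n→15, and observe 1739-02-28.
Next I call dayspinner.mhop on n→-30, → 1736-08-28.
Next I call dayspinner.anchor on d→@prev, giving 1736-08-28.
Using dayspinner.yhop on n→-7, — result: 1729-08-28.
Using dayspinner.anchor on d→@prev, → 1729-08-28.


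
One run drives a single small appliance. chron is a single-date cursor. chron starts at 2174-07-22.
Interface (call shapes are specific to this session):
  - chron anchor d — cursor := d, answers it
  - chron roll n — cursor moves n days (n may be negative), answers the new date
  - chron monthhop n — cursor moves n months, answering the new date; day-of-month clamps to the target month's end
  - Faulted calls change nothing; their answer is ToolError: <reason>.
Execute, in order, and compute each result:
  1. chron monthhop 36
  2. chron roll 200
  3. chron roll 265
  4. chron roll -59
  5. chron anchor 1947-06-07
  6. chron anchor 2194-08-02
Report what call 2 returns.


Answer: 2178-02-07

Derivation:
~$ chron monthhop n→36
:: 2177-07-22
~$ chron roll n→200
:: 2178-02-07
~$ chron roll n→265
:: 2178-10-30
~$ chron roll n→-59
:: 2178-09-01
~$ chron anchor d→1947-06-07
:: 1947-06-07
~$ chron anchor d→2194-08-02
:: 2194-08-02


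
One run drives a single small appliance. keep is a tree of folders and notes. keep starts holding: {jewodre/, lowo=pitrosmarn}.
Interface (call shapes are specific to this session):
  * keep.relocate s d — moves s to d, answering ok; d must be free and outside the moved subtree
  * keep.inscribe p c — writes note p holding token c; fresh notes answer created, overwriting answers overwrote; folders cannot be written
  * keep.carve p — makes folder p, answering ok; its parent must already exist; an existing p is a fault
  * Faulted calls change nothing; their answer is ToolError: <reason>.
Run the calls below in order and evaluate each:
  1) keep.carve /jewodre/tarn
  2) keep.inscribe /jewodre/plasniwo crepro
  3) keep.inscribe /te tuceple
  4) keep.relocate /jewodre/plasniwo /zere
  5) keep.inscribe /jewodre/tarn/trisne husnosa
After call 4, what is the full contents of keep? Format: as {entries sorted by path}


Answer: {jewodre/, jewodre/tarn/, lowo=pitrosmarn, te=tuceple, zere=crepro}

Derivation:
$ keep.carve /jewodre/tarn
  ok
$ keep.inscribe /jewodre/plasniwo crepro
  created
$ keep.inscribe /te tuceple
  created
$ keep.relocate /jewodre/plasniwo /zere
  ok
$ keep.inscribe /jewodre/tarn/trisne husnosa
  created


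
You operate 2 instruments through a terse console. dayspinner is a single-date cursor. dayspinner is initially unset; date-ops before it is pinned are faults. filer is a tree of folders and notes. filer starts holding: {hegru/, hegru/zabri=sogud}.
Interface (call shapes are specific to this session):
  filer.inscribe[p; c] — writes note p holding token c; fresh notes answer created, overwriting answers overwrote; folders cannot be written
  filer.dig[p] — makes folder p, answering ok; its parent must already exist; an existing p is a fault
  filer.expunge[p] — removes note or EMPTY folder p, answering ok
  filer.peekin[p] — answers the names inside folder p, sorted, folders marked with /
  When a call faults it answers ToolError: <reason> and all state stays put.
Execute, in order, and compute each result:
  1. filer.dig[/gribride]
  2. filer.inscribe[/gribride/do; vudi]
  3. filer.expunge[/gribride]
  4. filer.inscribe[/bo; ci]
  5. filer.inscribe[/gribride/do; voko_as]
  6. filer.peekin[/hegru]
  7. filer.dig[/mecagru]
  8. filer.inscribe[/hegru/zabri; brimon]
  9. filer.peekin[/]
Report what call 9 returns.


Answer: [bo, gribride/, hegru/, mecagru/]

Derivation:
>>> dig /gribride
[out] ok
>>> inscribe /gribride/do vudi
[out] created
>>> expunge /gribride
[out] ToolError: not empty
>>> inscribe /bo ci
[out] created
>>> inscribe /gribride/do voko_as
[out] overwrote
>>> peekin /hegru
[out] [zabri]
>>> dig /mecagru
[out] ok
>>> inscribe /hegru/zabri brimon
[out] overwrote
>>> peekin /
[out] [bo, gribride/, hegru/, mecagru/]


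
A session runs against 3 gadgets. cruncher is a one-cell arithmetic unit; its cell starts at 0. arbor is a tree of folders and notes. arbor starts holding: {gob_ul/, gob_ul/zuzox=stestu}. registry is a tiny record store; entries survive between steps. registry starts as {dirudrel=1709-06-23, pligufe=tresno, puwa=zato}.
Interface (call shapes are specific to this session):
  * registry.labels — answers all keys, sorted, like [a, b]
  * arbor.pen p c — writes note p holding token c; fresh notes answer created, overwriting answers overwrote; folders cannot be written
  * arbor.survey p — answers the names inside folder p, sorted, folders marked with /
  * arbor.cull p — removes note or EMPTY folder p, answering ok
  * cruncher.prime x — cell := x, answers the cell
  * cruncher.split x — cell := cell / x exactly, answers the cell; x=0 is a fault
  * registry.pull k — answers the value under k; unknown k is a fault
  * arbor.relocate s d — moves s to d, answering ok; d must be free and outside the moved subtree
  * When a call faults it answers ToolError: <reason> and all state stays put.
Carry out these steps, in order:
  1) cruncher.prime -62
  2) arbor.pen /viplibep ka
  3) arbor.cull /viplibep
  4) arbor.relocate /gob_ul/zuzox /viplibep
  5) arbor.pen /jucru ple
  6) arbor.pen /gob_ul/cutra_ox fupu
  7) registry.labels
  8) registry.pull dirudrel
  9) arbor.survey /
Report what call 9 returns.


$ cruncher.prime x=-62
= -62
$ arbor.pen p=/viplibep c=ka
= created
$ arbor.cull p=/viplibep
= ok
$ arbor.relocate s=/gob_ul/zuzox d=/viplibep
= ok
$ arbor.pen p=/jucru c=ple
= created
$ arbor.pen p=/gob_ul/cutra_ox c=fupu
= created
$ registry.labels
= [dirudrel, pligufe, puwa]
$ registry.pull k=dirudrel
= 1709-06-23
$ arbor.survey p=/
= [gob_ul/, jucru, viplibep]

Answer: [gob_ul/, jucru, viplibep]


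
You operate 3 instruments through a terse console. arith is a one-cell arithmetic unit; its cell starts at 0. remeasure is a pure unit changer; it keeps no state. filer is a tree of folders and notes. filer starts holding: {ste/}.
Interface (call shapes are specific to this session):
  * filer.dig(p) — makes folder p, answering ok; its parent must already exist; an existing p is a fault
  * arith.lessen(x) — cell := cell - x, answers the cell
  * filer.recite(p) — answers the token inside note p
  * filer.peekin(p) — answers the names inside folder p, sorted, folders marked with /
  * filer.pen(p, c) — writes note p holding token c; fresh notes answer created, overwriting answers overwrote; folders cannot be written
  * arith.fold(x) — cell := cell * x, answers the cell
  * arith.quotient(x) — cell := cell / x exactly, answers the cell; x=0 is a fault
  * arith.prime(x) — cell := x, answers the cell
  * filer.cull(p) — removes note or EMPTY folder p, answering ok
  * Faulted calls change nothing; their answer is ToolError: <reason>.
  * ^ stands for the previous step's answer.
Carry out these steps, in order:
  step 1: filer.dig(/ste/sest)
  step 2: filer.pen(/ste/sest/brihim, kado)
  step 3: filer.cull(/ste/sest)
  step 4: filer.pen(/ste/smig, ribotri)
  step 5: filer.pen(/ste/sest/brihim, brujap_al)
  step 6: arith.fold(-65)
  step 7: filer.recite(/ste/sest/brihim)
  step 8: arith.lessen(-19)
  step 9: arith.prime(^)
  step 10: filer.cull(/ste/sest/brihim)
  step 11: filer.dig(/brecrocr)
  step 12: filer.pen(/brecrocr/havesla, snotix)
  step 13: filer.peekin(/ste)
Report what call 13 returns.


Act: filer.dig[p→/ste/sest]
Obs: ok
Act: filer.pen[p→/ste/sest/brihim; c→kado]
Obs: created
Act: filer.cull[p→/ste/sest]
Obs: ToolError: not empty
Act: filer.pen[p→/ste/smig; c→ribotri]
Obs: created
Act: filer.pen[p→/ste/sest/brihim; c→brujap_al]
Obs: overwrote
Act: arith.fold[x→-65]
Obs: 0
Act: filer.recite[p→/ste/sest/brihim]
Obs: brujap_al
Act: arith.lessen[x→-19]
Obs: 19
Act: arith.prime[x→^]
Obs: 19
Act: filer.cull[p→/ste/sest/brihim]
Obs: ok
Act: filer.dig[p→/brecrocr]
Obs: ok
Act: filer.pen[p→/brecrocr/havesla; c→snotix]
Obs: created
Act: filer.peekin[p→/ste]
Obs: [sest/, smig]

Answer: [sest/, smig]
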